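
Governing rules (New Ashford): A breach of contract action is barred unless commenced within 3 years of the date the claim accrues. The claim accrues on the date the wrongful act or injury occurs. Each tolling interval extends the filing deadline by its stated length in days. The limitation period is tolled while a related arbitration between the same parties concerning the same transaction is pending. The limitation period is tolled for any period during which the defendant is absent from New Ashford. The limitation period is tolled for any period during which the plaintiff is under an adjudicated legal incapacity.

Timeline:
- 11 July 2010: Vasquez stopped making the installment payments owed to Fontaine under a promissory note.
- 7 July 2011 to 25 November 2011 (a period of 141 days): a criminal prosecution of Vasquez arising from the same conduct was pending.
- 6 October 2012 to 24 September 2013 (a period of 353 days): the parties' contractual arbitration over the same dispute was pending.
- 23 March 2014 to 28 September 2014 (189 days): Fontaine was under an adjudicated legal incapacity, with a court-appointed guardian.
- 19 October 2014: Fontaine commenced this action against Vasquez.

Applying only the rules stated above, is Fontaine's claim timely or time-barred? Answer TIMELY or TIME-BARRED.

TIMELY

The claim accrued on 11 July 2010, the date of the act.
3 years from 11 July 2010 is 11 July 2013.
The pending related arbitration from 6 October 2012 to 24 September 2013 tolled the period for 353 days, extending the deadline to 29 June 2014.
The plaintiff's legal incapacity from 23 March 2014 to 28 September 2014 tolled the period for 189 days, extending the deadline to 4 January 2015.
The pending criminal prosecution from 7 July 2011 to 25 November 2011 does not toll the period, because no stated rule makes a criminal prosecution a tolling event.
Fontaine filed on 19 October 2014, before the 4 January 2015 deadline, so the action is timely.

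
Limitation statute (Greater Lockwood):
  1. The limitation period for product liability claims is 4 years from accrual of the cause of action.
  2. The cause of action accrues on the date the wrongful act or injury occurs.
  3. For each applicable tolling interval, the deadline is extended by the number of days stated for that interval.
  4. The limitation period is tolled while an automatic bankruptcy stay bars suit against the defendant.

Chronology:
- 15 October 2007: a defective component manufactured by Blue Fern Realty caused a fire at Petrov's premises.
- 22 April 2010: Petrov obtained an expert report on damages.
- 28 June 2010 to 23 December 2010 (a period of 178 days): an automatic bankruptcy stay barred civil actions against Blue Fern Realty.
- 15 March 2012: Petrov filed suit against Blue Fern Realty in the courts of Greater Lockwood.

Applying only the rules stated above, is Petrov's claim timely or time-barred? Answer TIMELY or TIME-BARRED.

TIMELY

The limitation period began to run on 15 October 2007.
Adding the 4 years base period to 15 October 2007 gives a deadline of 15 October 2011, before any tolling.
The automatic bankruptcy stay from 28 June 2010 to 23 December 2010 tolled the period for 178 days, extending the deadline to 10 April 2012.
The other events in the timeline have no effect on the limitation period under the stated rules.
The 15 March 2012 filing precedes the 10 April 2012 deadline; the claim is timely.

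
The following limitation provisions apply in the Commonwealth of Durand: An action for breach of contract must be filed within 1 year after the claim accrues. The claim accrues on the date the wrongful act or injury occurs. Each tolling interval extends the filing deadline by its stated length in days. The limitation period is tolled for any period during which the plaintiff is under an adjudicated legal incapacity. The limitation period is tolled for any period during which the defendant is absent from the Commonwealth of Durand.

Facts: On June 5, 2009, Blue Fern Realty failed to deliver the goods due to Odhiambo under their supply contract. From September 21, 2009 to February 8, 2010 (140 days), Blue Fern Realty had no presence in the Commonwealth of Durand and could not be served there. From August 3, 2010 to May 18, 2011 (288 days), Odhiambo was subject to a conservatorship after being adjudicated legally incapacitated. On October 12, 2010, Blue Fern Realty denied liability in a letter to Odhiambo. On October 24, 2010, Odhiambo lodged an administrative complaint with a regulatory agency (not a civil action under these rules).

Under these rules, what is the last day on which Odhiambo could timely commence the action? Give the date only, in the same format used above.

The claim accrued on June 5, 2009, the date of the act.
The untolled deadline — 1 year after June 5, 2009 — is June 5, 2010.
Because the defendant's absence from the jurisdiction ran from September 21, 2009 to February 8, 2010, the deadline is extended by 140 days to October 23, 2010.
The plaintiff's legal incapacity from August 3, 2010 to May 18, 2011 tolled the period for 288 days, extending the deadline to August 7, 2011.
None of the other events listed affects the running of the period under the stated rules.

August 7, 2011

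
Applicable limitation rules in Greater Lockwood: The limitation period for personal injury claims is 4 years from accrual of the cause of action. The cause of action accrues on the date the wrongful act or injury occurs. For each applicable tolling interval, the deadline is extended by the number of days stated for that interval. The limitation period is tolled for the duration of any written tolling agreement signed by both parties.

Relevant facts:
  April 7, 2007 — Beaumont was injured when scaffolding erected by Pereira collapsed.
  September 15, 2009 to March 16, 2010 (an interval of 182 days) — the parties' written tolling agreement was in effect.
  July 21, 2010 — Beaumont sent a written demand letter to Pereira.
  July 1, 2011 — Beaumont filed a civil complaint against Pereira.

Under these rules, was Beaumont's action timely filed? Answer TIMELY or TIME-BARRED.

TIMELY

The claim accrued on April 7, 2007, when the wrongful act occurred.
4 years from April 7, 2007 is April 7, 2011.
Because the written tolling agreement ran from September 15, 2009 to March 16, 2010, the deadline is extended by 182 days to October 6, 2011.
The other events in the timeline have no effect on the limitation period under the stated rules.
Filing on July 1, 2011 beat the October 6, 2011 deadline — the action is timely.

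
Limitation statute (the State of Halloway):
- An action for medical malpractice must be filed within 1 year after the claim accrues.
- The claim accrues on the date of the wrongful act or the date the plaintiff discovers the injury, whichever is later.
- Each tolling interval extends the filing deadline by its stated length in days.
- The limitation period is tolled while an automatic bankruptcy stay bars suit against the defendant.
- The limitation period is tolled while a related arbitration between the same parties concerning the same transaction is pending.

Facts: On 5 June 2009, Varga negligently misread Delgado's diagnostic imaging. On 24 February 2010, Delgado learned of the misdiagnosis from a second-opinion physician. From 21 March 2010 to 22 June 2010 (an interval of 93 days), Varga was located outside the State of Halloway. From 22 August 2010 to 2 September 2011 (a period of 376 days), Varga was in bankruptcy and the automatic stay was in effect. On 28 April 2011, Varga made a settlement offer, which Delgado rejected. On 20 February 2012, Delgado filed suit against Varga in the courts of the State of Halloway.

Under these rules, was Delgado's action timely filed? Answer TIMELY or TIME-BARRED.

TIMELY

Taking the later of the act (5 June 2009) and discovery (24 February 2010), the claim accrued on 24 February 2010.
Adding the 1 year base period to 24 February 2010 gives a deadline of 24 February 2011, before any tolling.
Because the automatic bankruptcy stay ran from 22 August 2010 to 2 September 2011, the deadline is extended by 376 days to 6 March 2012.
The defendant's absence from the jurisdiction from 21 March 2010 to 22 June 2010 does not toll the period, because no stated rule makes the defendant's absence a tolling event.
None of the other events listed affects the running of the period under the stated rules.
The 20 February 2012 filing precedes the 6 March 2012 deadline; the claim is timely.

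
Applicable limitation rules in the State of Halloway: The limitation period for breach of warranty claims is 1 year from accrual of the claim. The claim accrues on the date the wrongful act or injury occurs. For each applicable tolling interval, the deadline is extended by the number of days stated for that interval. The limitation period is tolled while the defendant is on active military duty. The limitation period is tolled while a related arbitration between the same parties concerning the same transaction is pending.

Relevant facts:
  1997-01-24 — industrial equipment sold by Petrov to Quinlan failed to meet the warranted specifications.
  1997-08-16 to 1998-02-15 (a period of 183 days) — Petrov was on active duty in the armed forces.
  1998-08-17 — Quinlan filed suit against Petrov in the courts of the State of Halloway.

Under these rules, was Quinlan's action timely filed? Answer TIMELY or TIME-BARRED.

TIME-BARRED

The claim accrued on 1997-01-24, when the wrongful act occurred.
Adding the 1 year base period to 1997-01-24 gives a deadline of 1998-01-24, before any tolling.
The defendant's active military service from 1997-08-16 to 1998-02-15 tolled the period for 183 days, extending the deadline to 1998-07-26.
Quinlan filed on 1998-08-17, after the 1998-07-26 deadline, so the action is time-barred.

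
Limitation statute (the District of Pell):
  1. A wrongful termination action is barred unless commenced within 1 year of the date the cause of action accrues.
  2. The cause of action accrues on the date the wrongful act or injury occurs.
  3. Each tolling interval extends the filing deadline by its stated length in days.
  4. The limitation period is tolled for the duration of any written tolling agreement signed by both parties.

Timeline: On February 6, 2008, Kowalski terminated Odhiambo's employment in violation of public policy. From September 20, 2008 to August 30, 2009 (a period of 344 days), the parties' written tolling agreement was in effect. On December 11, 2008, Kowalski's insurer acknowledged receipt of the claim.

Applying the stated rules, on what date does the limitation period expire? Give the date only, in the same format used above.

January 16, 2010

The limitation period began to run on February 6, 2008.
Adding the 1 year base period to February 6, 2008 gives a deadline of February 6, 2009, before any tolling.
Because the written tolling agreement ran from September 20, 2008 to August 30, 2009, the deadline is extended by 344 days to January 16, 2010.
Nothing else in the chronology tolls or restarts the period.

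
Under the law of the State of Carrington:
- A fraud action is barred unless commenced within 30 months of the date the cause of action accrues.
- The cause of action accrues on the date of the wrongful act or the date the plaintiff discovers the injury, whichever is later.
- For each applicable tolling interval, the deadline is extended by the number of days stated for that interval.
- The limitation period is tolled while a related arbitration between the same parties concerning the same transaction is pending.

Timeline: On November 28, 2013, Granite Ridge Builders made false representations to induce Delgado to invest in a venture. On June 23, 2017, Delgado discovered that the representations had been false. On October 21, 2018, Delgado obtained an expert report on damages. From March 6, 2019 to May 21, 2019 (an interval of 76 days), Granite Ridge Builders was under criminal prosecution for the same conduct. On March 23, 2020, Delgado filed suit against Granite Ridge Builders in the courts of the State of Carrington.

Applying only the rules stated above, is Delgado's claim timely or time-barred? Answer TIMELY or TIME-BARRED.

TIME-BARRED

The claim accrued on June 23, 2017 — the later of the November 28, 2013 act and the June 23, 2017 discovery.
30 months from June 23, 2017 is December 23, 2019.
No stated provision tolls the period for a criminal prosecution, so the interval from March 6, 2019 to May 21, 2019 has no effect on the deadline.
Nothing else in the chronology tolls or restarts the period.
Filing on March 23, 2020 missed the December 23, 2019 deadline — the action is time-barred.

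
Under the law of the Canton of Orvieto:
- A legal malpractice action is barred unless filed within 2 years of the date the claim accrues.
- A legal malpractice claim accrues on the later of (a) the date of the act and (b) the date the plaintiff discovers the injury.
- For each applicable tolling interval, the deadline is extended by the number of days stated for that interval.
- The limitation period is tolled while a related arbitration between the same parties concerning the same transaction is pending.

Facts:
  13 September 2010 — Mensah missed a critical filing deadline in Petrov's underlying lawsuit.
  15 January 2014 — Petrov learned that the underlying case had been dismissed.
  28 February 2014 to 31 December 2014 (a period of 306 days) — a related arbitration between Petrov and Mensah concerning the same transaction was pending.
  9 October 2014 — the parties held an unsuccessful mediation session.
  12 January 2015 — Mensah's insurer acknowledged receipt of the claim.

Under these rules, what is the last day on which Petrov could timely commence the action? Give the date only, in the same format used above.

Because discovery on 15 January 2014 post-dates the 13 September 2010 act, accrual under the later-of rule falls on 15 January 2014.
Adding the 2 years base period to 15 January 2014 gives a deadline of 15 January 2016, before any tolling.
Because the pending related arbitration ran from 28 February 2014 to 31 December 2014, the deadline is extended by 306 days to 16 November 2016.
Nothing else in the chronology tolls or restarts the period.

16 November 2016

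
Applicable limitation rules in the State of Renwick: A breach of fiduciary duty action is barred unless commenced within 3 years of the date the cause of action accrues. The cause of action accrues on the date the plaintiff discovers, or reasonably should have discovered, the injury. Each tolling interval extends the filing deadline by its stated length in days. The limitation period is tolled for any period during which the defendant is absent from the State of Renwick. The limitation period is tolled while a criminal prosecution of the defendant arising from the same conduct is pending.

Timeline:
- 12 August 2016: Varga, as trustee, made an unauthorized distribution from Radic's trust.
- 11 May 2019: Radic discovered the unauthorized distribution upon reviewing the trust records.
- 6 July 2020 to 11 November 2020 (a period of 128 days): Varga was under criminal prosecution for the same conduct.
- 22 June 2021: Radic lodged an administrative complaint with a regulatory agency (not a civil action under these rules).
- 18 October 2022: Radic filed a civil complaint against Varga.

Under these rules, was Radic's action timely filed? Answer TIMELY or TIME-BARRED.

Accrual is tied to discovery, so the period began on 11 May 2019 rather than on 12 August 2016 when the act occurred.
Adding the 3 years base period to 11 May 2019 gives a deadline of 11 May 2022, before any tolling.
Because the pending criminal prosecution ran from 6 July 2020 to 11 November 2020, the deadline is extended by 128 days to 16 September 2022.
None of the other events listed affects the running of the period under the stated rules.
The 18 October 2022 filing falls after the 16 September 2022 deadline; the claim is time-barred.

TIME-BARRED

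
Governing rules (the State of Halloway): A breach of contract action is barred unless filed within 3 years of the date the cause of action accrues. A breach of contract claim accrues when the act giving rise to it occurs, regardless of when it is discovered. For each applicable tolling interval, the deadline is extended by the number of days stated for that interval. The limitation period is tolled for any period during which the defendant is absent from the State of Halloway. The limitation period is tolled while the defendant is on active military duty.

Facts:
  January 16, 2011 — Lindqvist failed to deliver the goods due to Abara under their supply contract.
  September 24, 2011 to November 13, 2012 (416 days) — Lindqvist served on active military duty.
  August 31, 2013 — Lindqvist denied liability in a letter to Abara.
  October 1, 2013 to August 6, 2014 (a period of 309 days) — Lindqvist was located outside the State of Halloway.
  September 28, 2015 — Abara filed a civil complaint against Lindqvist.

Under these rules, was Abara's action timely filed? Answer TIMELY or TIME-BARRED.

TIMELY

The limitation period began to run on January 16, 2011.
3 years from January 16, 2011 is January 16, 2014.
The defendant's active military service from September 24, 2011 to November 13, 2012 tolled the period for 416 days, extending the deadline to March 8, 2015.
The defendant's absence from the jurisdiction from October 1, 2013 to August 6, 2014 tolled the period for 309 days, extending the deadline to January 11, 2016.
None of the other events listed affects the running of the period under the stated rules.
The September 28, 2015 filing precedes the January 11, 2016 deadline; the claim is timely.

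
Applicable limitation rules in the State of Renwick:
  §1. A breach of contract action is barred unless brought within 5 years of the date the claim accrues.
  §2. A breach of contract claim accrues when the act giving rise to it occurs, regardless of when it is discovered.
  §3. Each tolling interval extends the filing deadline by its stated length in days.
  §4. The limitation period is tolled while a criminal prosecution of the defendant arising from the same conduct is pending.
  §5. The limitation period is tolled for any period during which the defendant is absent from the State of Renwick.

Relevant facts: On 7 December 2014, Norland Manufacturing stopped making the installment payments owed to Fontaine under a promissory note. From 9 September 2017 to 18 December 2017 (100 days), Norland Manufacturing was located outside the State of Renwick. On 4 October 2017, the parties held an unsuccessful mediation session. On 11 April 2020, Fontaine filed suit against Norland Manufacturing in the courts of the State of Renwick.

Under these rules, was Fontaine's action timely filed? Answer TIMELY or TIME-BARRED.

TIME-BARRED

The claim accrued on 7 December 2014, the date of the act.
Adding the 5 years base period to 7 December 2014 gives a deadline of 7 December 2019, before any tolling.
The period was tolled for 100 days by the defendant's absence from the jurisdiction (9 September 2017 to 18 December 2017), pushing the deadline to 16 March 2020.
The other events in the timeline have no effect on the limitation period under the stated rules.
Filing on 11 April 2020 missed the 16 March 2020 deadline — the action is time-barred.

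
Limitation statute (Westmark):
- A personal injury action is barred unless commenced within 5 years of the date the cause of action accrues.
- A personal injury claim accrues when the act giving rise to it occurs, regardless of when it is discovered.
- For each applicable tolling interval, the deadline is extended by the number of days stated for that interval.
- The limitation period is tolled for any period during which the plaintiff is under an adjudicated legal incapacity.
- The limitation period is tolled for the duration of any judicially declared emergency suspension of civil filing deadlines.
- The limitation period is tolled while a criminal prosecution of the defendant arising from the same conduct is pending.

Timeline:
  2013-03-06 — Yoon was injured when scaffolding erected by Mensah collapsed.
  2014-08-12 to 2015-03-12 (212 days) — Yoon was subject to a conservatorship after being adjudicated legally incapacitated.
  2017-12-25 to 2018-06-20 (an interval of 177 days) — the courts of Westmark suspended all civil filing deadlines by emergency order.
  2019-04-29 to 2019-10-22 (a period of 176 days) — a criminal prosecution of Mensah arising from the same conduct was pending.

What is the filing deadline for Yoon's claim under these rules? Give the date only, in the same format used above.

2019-03-30

The limitation period began to run on 2013-03-06.
5 years from 2013-03-06 is 2018-03-06.
The period was tolled for 212 days by the plaintiff's legal incapacity (2014-08-12 to 2015-03-12), pushing the deadline to 2018-10-04.
Because the emergency suspension of filing deadlines ran from 2017-12-25 to 2018-06-20, the deadline is extended by 177 days to 2019-03-30.
The pending criminal prosecution starting 2019-04-29 came too late — the period had run on 2019-03-30 — and so does not extend the deadline.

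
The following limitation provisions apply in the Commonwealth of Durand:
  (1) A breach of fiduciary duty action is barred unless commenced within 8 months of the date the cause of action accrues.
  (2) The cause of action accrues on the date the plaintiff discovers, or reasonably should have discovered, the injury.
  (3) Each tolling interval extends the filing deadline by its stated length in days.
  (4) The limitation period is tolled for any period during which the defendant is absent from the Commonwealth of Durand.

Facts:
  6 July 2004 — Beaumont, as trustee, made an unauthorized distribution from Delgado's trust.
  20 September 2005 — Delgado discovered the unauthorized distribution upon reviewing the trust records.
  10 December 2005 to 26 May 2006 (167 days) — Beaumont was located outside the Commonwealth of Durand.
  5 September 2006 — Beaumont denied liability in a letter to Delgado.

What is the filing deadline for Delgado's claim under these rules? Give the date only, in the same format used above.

Accrual is tied to discovery, so the period began on 20 September 2005 rather than on 6 July 2004 when the act occurred.
8 months from 20 September 2005 is 20 May 2006.
The defendant's absence from the jurisdiction from 10 December 2005 to 26 May 2006 tolled the period for 167 days, extending the deadline to 3 November 2006.
Nothing else in the chronology tolls or restarts the period.

3 November 2006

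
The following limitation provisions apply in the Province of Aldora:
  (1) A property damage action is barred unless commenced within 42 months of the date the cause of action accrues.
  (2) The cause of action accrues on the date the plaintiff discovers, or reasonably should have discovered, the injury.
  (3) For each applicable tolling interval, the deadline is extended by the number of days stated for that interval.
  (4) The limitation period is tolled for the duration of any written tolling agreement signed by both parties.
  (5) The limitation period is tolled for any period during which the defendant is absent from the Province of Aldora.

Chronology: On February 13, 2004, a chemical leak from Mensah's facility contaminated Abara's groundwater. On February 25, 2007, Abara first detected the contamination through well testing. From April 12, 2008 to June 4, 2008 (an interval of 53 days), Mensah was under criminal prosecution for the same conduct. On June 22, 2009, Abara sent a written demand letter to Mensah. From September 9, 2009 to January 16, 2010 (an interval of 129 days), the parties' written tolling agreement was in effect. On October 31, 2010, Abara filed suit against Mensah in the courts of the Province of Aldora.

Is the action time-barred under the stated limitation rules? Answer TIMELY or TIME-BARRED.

The claim did not accrue until Abara discovered the injury on February 25, 2007; the February 13, 2004 act date does not start the clock under the stated rule.
Adding the 42 months base period to February 25, 2007 gives a deadline of August 25, 2010, before any tolling.
Because the written tolling agreement ran from September 9, 2009 to January 16, 2010, the deadline is extended by 129 days to January 1, 2011.
The pending criminal prosecution from April 12, 2008 to June 4, 2008 does not toll the period, because no stated rule makes a criminal prosecution a tolling event.
The other events in the timeline have no effect on the limitation period under the stated rules.
The October 31, 2010 filing precedes the January 1, 2011 deadline; the claim is timely.

TIMELY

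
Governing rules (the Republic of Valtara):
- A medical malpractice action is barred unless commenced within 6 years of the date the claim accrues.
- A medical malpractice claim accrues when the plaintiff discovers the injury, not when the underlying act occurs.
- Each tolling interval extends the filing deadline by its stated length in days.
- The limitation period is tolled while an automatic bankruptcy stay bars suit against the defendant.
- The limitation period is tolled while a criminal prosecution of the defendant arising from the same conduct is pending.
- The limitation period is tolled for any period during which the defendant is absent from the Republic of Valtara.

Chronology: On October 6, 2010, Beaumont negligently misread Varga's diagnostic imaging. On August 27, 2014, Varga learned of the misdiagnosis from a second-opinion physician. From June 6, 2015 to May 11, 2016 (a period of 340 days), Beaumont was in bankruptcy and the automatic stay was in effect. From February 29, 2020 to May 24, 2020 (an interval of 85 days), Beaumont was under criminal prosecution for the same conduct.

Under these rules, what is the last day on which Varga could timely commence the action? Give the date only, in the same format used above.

October 26, 2021

Under the discovery rule, the claim accrued on August 27, 2014, when Varga discovered the injury — not on the October 6, 2010 date of the underlying act.
Adding the 6 years base period to August 27, 2014 gives a deadline of August 27, 2020, before any tolling.
The automatic bankruptcy stay from June 6, 2015 to May 11, 2016 tolled the period for 340 days, extending the deadline to August 2, 2021.
The pending criminal prosecution from February 29, 2020 to May 24, 2020 tolled the period for 85 days, extending the deadline to October 26, 2021.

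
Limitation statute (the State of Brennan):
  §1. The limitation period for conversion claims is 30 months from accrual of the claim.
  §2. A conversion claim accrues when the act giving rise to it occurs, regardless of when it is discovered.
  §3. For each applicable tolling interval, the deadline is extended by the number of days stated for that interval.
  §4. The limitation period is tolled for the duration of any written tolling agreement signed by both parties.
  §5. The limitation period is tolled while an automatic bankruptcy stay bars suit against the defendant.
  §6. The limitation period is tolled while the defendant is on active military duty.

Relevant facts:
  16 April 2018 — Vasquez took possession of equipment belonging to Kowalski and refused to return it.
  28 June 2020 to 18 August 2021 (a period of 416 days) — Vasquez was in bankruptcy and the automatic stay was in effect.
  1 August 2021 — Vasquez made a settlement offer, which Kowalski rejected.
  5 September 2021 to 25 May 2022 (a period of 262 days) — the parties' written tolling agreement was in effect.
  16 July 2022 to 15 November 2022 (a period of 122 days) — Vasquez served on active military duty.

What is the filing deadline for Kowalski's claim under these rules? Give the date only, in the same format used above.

25 December 2022

The claim accrued on 16 April 2018, the date of the act.
Adding the 30 months base period to 16 April 2018 gives a deadline of 16 October 2020, before any tolling.
Because the automatic bankruptcy stay ran from 28 June 2020 to 18 August 2021, the deadline is extended by 416 days to 6 December 2021.
The written tolling agreement from 5 September 2021 to 25 May 2022 tolled the period for 262 days, extending the deadline to 25 August 2022.
Because the defendant's active military service ran from 16 July 2022 to 15 November 2022, the deadline is extended by 122 days to 25 December 2022.
None of the other events listed affects the running of the period under the stated rules.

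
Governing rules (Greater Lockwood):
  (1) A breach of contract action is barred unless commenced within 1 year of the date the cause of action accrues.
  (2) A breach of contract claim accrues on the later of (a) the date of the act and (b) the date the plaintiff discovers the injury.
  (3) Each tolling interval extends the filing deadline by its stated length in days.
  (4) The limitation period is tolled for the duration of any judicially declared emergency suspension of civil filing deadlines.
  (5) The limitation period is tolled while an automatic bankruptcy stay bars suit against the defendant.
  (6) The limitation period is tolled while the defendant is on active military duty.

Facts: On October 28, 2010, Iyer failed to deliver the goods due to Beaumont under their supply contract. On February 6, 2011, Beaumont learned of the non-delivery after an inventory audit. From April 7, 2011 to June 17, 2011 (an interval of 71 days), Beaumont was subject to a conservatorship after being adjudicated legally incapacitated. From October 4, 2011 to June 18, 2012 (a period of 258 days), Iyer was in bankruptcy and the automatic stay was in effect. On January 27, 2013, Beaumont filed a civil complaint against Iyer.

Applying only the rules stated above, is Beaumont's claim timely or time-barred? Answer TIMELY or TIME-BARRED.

The claim accrued on February 6, 2011 — the later of the October 28, 2010 act and the February 6, 2011 discovery.
Adding the 1 year base period to February 6, 2011 gives a deadline of February 6, 2012, before any tolling.
The period was tolled for 258 days by the automatic bankruptcy stay (October 4, 2011 to June 18, 2012), pushing the deadline to October 21, 2012.
No stated provision tolls the period for the plaintiff's incapacity, so the interval from April 7, 2011 to June 17, 2011 has no effect on the deadline.
The January 27, 2013 filing falls after the October 21, 2012 deadline; the claim is time-barred.

TIME-BARRED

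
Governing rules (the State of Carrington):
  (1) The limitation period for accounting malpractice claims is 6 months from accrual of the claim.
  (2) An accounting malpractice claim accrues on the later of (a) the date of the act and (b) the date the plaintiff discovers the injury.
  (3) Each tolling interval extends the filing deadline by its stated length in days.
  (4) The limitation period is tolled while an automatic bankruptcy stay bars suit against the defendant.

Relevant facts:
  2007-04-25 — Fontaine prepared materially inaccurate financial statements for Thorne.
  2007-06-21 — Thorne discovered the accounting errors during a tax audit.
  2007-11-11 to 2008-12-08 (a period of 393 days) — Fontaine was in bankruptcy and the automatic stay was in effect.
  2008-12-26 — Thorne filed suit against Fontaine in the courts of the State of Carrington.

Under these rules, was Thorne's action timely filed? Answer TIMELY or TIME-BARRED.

Because discovery on 2007-06-21 post-dates the 2007-04-25 act, accrual under the later-of rule falls on 2007-06-21.
The untolled deadline — 6 months after 2007-06-21 — is 2007-12-21.
Because the automatic bankruptcy stay ran from 2007-11-11 to 2008-12-08, the deadline is extended by 393 days to 2009-01-17.
Filing on 2008-12-26 beat the 2009-01-17 deadline — the action is timely.

TIMELY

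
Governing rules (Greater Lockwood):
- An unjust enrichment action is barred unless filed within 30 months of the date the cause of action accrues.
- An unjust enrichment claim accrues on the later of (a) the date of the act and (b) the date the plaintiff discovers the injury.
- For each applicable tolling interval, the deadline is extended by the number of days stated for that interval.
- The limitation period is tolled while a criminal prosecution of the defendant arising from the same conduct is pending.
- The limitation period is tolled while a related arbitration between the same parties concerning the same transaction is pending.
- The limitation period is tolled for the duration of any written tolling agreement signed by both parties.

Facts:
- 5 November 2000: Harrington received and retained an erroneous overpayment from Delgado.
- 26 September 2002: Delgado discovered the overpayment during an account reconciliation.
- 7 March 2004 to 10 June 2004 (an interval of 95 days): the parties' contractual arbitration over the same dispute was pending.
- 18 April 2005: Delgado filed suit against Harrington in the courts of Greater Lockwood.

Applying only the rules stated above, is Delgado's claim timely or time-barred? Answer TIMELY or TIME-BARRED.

TIMELY

The claim accrued on 26 September 2002 — the later of the 5 November 2000 act and the 26 September 2002 discovery.
Adding the 30 months base period to 26 September 2002 gives a deadline of 26 March 2005, before any tolling.
The pending related arbitration from 7 March 2004 to 10 June 2004 tolled the period for 95 days, extending the deadline to 29 June 2005.
Delgado filed on 18 April 2005, before the 29 June 2005 deadline, so the action is timely.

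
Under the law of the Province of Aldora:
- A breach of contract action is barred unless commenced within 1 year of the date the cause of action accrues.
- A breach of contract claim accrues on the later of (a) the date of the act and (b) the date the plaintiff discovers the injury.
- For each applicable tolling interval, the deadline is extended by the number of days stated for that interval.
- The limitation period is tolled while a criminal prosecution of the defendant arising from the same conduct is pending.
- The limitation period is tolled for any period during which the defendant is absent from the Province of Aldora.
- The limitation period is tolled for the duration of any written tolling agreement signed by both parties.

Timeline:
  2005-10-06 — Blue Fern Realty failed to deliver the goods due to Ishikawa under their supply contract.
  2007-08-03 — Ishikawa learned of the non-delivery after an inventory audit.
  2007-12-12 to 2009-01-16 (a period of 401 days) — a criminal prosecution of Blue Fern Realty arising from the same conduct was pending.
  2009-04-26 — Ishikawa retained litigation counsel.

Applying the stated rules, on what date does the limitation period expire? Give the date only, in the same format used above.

Because discovery on 2007-08-03 post-dates the 2005-10-06 act, accrual under the later-of rule falls on 2007-08-03.
Adding the 1 year base period to 2007-08-03 gives a deadline of 2008-08-03, before any tolling.
Because the pending criminal prosecution ran from 2007-12-12 to 2009-01-16, the deadline is extended by 401 days to 2009-09-08.
The other events in the timeline have no effect on the limitation period under the stated rules.

2009-09-08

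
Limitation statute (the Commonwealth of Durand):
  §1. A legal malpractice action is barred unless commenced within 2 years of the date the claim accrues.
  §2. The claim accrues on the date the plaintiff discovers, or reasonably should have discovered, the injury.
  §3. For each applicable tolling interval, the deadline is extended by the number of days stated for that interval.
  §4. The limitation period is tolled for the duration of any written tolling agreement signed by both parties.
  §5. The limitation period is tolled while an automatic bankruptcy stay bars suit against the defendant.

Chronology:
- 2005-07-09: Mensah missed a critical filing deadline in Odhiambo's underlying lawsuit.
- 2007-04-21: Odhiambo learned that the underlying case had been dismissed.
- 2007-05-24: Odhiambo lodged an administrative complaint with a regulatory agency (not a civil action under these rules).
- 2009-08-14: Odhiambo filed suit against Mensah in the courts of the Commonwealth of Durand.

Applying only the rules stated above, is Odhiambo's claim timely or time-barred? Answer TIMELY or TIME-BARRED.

Accrual is tied to discovery, so the period began on 2007-04-21 rather than on 2005-07-09 when the act occurred.
2 years from 2007-04-21 is 2009-04-21.
Nothing else in the chronology tolls or restarts the period.
Filing on 2009-08-14 missed the 2009-04-21 deadline — the action is time-barred.

TIME-BARRED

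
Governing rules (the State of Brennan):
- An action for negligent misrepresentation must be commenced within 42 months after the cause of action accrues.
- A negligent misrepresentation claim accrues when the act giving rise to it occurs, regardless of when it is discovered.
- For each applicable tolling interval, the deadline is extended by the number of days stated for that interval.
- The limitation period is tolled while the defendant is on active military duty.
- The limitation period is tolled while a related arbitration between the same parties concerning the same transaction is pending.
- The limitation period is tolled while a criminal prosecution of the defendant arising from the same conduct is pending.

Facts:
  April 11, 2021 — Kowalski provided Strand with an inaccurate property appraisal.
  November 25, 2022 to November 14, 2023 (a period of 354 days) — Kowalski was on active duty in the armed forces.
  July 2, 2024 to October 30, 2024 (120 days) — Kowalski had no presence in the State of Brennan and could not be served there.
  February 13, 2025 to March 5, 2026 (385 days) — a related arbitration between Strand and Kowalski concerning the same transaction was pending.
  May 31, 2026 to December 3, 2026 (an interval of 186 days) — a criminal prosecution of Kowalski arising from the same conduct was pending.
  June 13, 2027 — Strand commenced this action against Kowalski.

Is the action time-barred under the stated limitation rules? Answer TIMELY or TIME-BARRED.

The cause of action accrued on April 11, 2021, the date of the act.
The untolled deadline — 42 months after April 11, 2021 — is October 11, 2024.
The defendant's active military service from November 25, 2022 to November 14, 2023 tolled the period for 354 days, extending the deadline to September 30, 2025.
The pending related arbitration from February 13, 2025 to March 5, 2026 tolled the period for 385 days, extending the deadline to October 20, 2026.
The period was tolled for 186 days by the pending criminal prosecution (May 31, 2026 to December 3, 2026), pushing the deadline to April 24, 2027.
The defendant's absence from the jurisdiction from July 2, 2024 to October 30, 2024 does not toll the period, because no stated rule makes the defendant's absence a tolling event.
Filing on June 13, 2027 missed the April 24, 2027 deadline — the action is time-barred.

TIME-BARRED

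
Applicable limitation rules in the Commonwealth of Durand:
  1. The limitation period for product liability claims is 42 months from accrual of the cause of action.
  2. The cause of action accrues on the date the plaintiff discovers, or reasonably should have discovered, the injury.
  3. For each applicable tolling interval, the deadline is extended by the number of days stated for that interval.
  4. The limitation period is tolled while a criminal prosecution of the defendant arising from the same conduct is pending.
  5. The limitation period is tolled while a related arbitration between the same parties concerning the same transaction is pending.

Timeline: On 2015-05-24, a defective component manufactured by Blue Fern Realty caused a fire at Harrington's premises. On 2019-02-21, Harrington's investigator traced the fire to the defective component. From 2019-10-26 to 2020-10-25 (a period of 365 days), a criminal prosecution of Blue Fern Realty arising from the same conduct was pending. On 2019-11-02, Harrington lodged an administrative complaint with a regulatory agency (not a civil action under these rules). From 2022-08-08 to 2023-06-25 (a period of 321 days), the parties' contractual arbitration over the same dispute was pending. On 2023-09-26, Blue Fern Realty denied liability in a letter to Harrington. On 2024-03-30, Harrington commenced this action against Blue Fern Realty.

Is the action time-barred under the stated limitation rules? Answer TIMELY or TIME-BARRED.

TIMELY

Accrual is tied to discovery, so the period began on 2019-02-21 rather than on 2015-05-24 when the act occurred.
Adding the 42 months base period to 2019-02-21 gives a deadline of 2022-08-21, before any tolling.
Because the pending criminal prosecution ran from 2019-10-26 to 2020-10-25, the deadline is extended by 365 days to 2023-08-21.
The pending related arbitration from 2022-08-08 to 2023-06-25 tolled the period for 321 days, extending the deadline to 2024-07-07.
Nothing else in the chronology tolls or restarts the period.
Filing on 2024-03-30 beat the 2024-07-07 deadline — the action is timely.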